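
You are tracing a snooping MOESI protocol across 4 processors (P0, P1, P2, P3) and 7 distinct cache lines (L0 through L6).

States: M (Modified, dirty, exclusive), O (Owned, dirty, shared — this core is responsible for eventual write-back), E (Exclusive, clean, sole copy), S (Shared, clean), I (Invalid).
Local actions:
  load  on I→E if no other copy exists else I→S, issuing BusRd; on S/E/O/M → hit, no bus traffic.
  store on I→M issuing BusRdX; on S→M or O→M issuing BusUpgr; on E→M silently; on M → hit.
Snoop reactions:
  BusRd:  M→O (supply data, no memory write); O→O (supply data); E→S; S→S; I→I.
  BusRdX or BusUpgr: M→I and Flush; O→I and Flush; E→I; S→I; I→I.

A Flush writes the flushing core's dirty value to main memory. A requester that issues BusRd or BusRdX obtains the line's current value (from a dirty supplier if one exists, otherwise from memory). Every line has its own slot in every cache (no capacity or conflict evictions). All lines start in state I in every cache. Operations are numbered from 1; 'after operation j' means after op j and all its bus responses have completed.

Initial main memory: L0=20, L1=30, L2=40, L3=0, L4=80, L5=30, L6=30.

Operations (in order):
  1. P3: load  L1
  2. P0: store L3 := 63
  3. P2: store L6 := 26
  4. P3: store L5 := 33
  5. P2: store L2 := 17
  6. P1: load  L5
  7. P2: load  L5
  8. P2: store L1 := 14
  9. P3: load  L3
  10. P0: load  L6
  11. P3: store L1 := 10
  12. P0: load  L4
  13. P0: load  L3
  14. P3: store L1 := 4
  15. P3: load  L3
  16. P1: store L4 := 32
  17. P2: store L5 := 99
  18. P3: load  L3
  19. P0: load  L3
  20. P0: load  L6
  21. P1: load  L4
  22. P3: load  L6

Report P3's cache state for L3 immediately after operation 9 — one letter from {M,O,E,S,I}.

1. P3: load  L1  bus=[BusRd]  L1: P0=I P1=I P2=I P3=E  mem[L1]=30
2. P0: store L3 := 63  bus=[BusRdX]  L3: P0=M P1=I P2=I P3=I  mem[L3]=0
3. P2: store L6 := 26  bus=[BusRdX]  L6: P0=I P1=I P2=M P3=I  mem[L6]=30
4. P3: store L5 := 33  bus=[BusRdX]  L5: P0=I P1=I P2=I P3=M  mem[L5]=30
5. P2: store L2 := 17  bus=[BusRdX]  L2: P0=I P1=I P2=M P3=I  mem[L2]=40
6. P1: load  L5  bus=[BusRd]  L5: P0=I P1=S P2=I P3=O  mem[L5]=30
7. P2: load  L5  bus=[BusRd]  L5: P0=I P1=S P2=S P3=O  mem[L5]=30
8. P2: store L1 := 14  bus=[BusRdX]  L1: P0=I P1=I P2=M P3=I  mem[L1]=30
9. P3: load  L3  bus=[BusRd]  L3: P0=O P1=I P2=I P3=S  mem[L3]=0
10. P0: load  L6  bus=[BusRd]  L6: P0=S P1=I P2=O P3=I  mem[L6]=30
11. P3: store L1 := 10  bus=[BusRdX,Flush]  L1: P0=I P1=I P2=I P3=M  mem[L1]=14
12. P0: load  L4  bus=[BusRd]  L4: P0=E P1=I P2=I P3=I  mem[L4]=80
13. P0: load  L3  bus=[-]  L3: P0=O P1=I P2=I P3=S  mem[L3]=0
14. P3: store L1 := 4  bus=[-]  L1: P0=I P1=I P2=I P3=M  mem[L1]=14
15. P3: load  L3  bus=[-]  L3: P0=O P1=I P2=I P3=S  mem[L3]=0
16. P1: store L4 := 32  bus=[BusRdX]  L4: P0=I P1=M P2=I P3=I  mem[L4]=80
17. P2: store L5 := 99  bus=[BusUpgr,Flush]  L5: P0=I P1=I P2=M P3=I  mem[L5]=33
18. P3: load  L3  bus=[-]  L3: P0=O P1=I P2=I P3=S  mem[L3]=0
19. P0: load  L3  bus=[-]  L3: P0=O P1=I P2=I P3=S  mem[L3]=0
20. P0: load  L6  bus=[-]  L6: P0=S P1=I P2=O P3=I  mem[L6]=30
21. P1: load  L4  bus=[-]  L4: P0=I P1=M P2=I P3=I  mem[L4]=80
22. P3: load  L6  bus=[BusRd]  L6: P0=S P1=I P2=O P3=S  mem[L6]=30

state = S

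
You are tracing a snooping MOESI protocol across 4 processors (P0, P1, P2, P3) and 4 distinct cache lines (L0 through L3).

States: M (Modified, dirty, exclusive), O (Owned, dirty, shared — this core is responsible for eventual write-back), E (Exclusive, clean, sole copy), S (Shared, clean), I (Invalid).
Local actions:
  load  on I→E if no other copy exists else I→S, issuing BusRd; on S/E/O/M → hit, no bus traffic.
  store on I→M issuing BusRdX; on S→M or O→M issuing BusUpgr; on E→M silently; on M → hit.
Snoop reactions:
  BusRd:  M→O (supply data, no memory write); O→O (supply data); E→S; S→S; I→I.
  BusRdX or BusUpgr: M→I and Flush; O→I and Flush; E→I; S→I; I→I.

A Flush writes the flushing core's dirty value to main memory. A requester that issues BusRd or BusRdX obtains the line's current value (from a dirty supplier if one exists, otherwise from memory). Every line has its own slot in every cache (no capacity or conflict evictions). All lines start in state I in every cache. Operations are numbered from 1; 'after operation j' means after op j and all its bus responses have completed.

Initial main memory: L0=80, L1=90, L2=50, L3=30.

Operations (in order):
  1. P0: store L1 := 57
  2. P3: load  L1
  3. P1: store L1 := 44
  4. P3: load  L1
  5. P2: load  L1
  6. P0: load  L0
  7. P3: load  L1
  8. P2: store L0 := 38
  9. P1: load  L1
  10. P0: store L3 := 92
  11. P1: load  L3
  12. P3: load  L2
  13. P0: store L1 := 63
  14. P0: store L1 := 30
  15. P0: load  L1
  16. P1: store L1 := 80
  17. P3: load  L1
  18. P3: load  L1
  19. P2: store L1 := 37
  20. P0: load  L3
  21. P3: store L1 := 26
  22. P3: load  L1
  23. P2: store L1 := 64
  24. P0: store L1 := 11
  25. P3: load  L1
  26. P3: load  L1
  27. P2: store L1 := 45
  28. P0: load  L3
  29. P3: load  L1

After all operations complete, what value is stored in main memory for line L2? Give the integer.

memory[L2] = 50

1. P0: store L1 := 57  bus=[BusRdX]  L1: P0=M P1=I P2=I P3=I  mem[L1]=90
2. P3: load  L1  bus=[BusRd]  L1: P0=O P1=I P2=I P3=S  mem[L1]=90
3. P1: store L1 := 44  bus=[BusRdX,Flush]  L1: P0=I P1=M P2=I P3=I  mem[L1]=57
4. P3: load  L1  bus=[BusRd]  L1: P0=I P1=O P2=I P3=S  mem[L1]=57
5. P2: load  L1  bus=[BusRd]  L1: P0=I P1=O P2=S P3=S  mem[L1]=57
6. P0: load  L0  bus=[BusRd]  L0: P0=E P1=I P2=I P3=I  mem[L0]=80
7. P3: load  L1  bus=[-]  L1: P0=I P1=O P2=S P3=S  mem[L1]=57
8. P2: store L0 := 38  bus=[BusRdX]  L0: P0=I P1=I P2=M P3=I  mem[L0]=80
9. P1: load  L1  bus=[-]  L1: P0=I P1=O P2=S P3=S  mem[L1]=57
10. P0: store L3 := 92  bus=[BusRdX]  L3: P0=M P1=I P2=I P3=I  mem[L3]=30
11. P1: load  L3  bus=[BusRd]  L3: P0=O P1=S P2=I P3=I  mem[L3]=30
12. P3: load  L2  bus=[BusRd]  L2: P0=I P1=I P2=I P3=E  mem[L2]=50
13. P0: store L1 := 63  bus=[BusRdX,Flush]  L1: P0=M P1=I P2=I P3=I  mem[L1]=44
14. P0: store L1 := 30  bus=[-]  L1: P0=M P1=I P2=I P3=I  mem[L1]=44
15. P0: load  L1  bus=[-]  L1: P0=M P1=I P2=I P3=I  mem[L1]=44
16. P1: store L1 := 80  bus=[BusRdX,Flush]  L1: P0=I P1=M P2=I P3=I  mem[L1]=30
17. P3: load  L1  bus=[BusRd]  L1: P0=I P1=O P2=I P3=S  mem[L1]=30
18. P3: load  L1  bus=[-]  L1: P0=I P1=O P2=I P3=S  mem[L1]=30
19. P2: store L1 := 37  bus=[BusRdX,Flush]  L1: P0=I P1=I P2=M P3=I  mem[L1]=80
20. P0: load  L3  bus=[-]  L3: P0=O P1=S P2=I P3=I  mem[L3]=30
21. P3: store L1 := 26  bus=[BusRdX,Flush]  L1: P0=I P1=I P2=I P3=M  mem[L1]=37
22. P3: load  L1  bus=[-]  L1: P0=I P1=I P2=I P3=M  mem[L1]=37
23. P2: store L1 := 64  bus=[BusRdX,Flush]  L1: P0=I P1=I P2=M P3=I  mem[L1]=26
24. P0: store L1 := 11  bus=[BusRdX,Flush]  L1: P0=M P1=I P2=I P3=I  mem[L1]=64
25. P3: load  L1  bus=[BusRd]  L1: P0=O P1=I P2=I P3=S  mem[L1]=64
26. P3: load  L1  bus=[-]  L1: P0=O P1=I P2=I P3=S  mem[L1]=64
27. P2: store L1 := 45  bus=[BusRdX,Flush]  L1: P0=I P1=I P2=M P3=I  mem[L1]=11
28. P0: load  L3  bus=[-]  L3: P0=O P1=S P2=I P3=I  mem[L3]=30
29. P3: load  L1  bus=[BusRd]  L1: P0=I P1=I P2=O P3=S  mem[L1]=11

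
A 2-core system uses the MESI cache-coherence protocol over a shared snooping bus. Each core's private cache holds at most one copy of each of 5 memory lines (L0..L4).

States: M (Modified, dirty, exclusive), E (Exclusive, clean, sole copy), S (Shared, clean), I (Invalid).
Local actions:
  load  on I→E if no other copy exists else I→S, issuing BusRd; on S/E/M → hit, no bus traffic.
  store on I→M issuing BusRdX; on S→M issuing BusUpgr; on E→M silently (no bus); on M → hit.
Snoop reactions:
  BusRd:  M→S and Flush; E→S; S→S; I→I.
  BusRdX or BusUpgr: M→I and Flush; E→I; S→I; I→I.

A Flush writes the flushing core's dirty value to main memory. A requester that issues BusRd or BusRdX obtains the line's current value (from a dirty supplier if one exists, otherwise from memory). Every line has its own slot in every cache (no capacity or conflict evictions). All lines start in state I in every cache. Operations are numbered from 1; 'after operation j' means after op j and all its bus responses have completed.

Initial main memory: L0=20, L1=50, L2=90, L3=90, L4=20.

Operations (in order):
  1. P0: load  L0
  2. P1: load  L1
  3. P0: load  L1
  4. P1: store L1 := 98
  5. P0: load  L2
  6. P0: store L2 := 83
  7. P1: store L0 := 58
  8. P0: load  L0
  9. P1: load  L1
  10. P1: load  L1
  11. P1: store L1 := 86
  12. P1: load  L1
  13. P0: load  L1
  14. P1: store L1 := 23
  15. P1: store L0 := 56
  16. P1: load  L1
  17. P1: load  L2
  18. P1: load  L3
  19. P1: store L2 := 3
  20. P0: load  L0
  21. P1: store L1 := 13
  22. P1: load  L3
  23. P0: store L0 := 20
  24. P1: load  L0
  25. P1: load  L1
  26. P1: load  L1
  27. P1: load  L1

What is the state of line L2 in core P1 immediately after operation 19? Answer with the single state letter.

step 1: P0: load  L0  ⟶  EI  (L0)  txn=BusRd  M[L0]=20
step 2: P1: load  L1  ⟶  IE  (L1)  txn=BusRd  M[L1]=50
step 3: P0: load  L1  ⟶  SS  (L1)  txn=BusRd  M[L1]=50
step 4: P1: store L1 := 98  ⟶  IM  (L1)  txn=BusUpgr  M[L1]=50
step 5: P0: load  L2  ⟶  EI  (L2)  txn=BusRd  M[L2]=90
step 6: P0: store L2 := 83  ⟶  MI  (L2)  txn=∅  M[L2]=90
step 7: P1: store L0 := 58  ⟶  IM  (L0)  txn=BusRdX  M[L0]=20
step 8: P0: load  L0  ⟶  SS  (L0)  txn=BusRd+Flush  M[L0]=58
step 9: P1: load  L1  ⟶  IM  (L1)  txn=∅  M[L1]=50
step 10: P1: load  L1  ⟶  IM  (L1)  txn=∅  M[L1]=50
step 11: P1: store L1 := 86  ⟶  IM  (L1)  txn=∅  M[L1]=50
step 12: P1: load  L1  ⟶  IM  (L1)  txn=∅  M[L1]=50
step 13: P0: load  L1  ⟶  SS  (L1)  txn=BusRd+Flush  M[L1]=86
step 14: P1: store L1 := 23  ⟶  IM  (L1)  txn=BusUpgr  M[L1]=86
step 15: P1: store L0 := 56  ⟶  IM  (L0)  txn=BusUpgr  M[L0]=58
step 16: P1: load  L1  ⟶  IM  (L1)  txn=∅  M[L1]=86
step 17: P1: load  L2  ⟶  SS  (L2)  txn=BusRd+Flush  M[L2]=83
step 18: P1: load  L3  ⟶  IE  (L3)  txn=BusRd  M[L3]=90
step 19: P1: store L2 := 3  ⟶  IM  (L2)  txn=BusUpgr  M[L2]=83
step 20: P0: load  L0  ⟶  SS  (L0)  txn=BusRd+Flush  M[L0]=56
step 21: P1: store L1 := 13  ⟶  IM  (L1)  txn=∅  M[L1]=86
step 22: P1: load  L3  ⟶  IE  (L3)  txn=∅  M[L3]=90
step 23: P0: store L0 := 20  ⟶  MI  (L0)  txn=BusUpgr  M[L0]=56
step 24: P1: load  L0  ⟶  SS  (L0)  txn=BusRd+Flush  M[L0]=20
step 25: P1: load  L1  ⟶  IM  (L1)  txn=∅  M[L1]=86
step 26: P1: load  L1  ⟶  IM  (L1)  txn=∅  M[L1]=86
step 27: P1: load  L1  ⟶  IM  (L1)  txn=∅  M[L1]=86

state = M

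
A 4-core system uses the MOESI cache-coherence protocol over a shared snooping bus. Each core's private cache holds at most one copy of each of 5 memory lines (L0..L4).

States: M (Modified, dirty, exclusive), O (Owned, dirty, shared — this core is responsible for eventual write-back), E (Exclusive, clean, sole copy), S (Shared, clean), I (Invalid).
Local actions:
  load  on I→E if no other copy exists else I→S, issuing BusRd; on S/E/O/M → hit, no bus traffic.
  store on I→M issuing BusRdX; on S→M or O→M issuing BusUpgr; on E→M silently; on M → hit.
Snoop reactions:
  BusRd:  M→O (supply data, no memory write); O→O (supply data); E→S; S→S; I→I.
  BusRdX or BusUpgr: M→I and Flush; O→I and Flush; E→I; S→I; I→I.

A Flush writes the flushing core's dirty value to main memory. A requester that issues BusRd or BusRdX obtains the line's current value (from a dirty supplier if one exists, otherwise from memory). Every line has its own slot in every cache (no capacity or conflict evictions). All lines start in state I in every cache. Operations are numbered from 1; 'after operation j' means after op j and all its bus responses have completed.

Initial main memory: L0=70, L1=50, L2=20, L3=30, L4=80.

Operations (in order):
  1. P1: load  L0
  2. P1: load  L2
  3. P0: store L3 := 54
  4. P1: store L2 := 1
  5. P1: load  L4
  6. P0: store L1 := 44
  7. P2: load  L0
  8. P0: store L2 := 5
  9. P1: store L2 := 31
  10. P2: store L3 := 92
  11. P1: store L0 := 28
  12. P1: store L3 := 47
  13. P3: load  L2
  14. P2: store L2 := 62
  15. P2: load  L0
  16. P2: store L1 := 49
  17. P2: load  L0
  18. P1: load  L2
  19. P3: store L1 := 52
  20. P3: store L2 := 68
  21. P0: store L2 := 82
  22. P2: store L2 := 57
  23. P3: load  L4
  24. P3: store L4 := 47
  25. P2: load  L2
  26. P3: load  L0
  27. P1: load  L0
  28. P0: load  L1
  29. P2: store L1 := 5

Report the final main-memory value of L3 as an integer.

memory[L3] = 92

  op1 P1: load  L0 → I/E/I/I on L0; bus BusRd; mem=70
  op2 P1: load  L2 → I/E/I/I on L2; bus BusRd; mem=20
  op3 P0: store L3 := 54 → M/I/I/I on L3; bus BusRdX; mem=30
  op4 P1: store L2 := 1 → I/M/I/I on L2; bus (none); mem=20
  op5 P1: load  L4 → I/E/I/I on L4; bus BusRd; mem=80
  op6 P0: store L1 := 44 → M/I/I/I on L1; bus BusRdX; mem=50
  op7 P2: load  L0 → I/S/S/I on L0; bus BusRd; mem=70
  op8 P0: store L2 := 5 → M/I/I/I on L2; bus BusRdX Flush; mem=1
  op9 P1: store L2 := 31 → I/M/I/I on L2; bus BusRdX Flush; mem=5
  op10 P2: store L3 := 92 → I/I/M/I on L3; bus BusRdX Flush; mem=54
  op11 P1: store L0 := 28 → I/M/I/I on L0; bus BusUpgr; mem=70
  op12 P1: store L3 := 47 → I/M/I/I on L3; bus BusRdX Flush; mem=92
  op13 P3: load  L2 → I/O/I/S on L2; bus BusRd; mem=5
  op14 P2: store L2 := 62 → I/I/M/I on L2; bus BusRdX Flush; mem=31
  op15 P2: load  L0 → I/O/S/I on L0; bus BusRd; mem=70
  op16 P2: store L1 := 49 → I/I/M/I on L1; bus BusRdX Flush; mem=44
  op17 P2: load  L0 → I/O/S/I on L0; bus (none); mem=70
  op18 P1: load  L2 → I/S/O/I on L2; bus BusRd; mem=31
  op19 P3: store L1 := 52 → I/I/I/M on L1; bus BusRdX Flush; mem=49
  op20 P3: store L2 := 68 → I/I/I/M on L2; bus BusRdX Flush; mem=62
  op21 P0: store L2 := 82 → M/I/I/I on L2; bus BusRdX Flush; mem=68
  op22 P2: store L2 := 57 → I/I/M/I on L2; bus BusRdX Flush; mem=82
  op23 P3: load  L4 → I/S/I/S on L4; bus BusRd; mem=80
  op24 P3: store L4 := 47 → I/I/I/M on L4; bus BusUpgr; mem=80
  op25 P2: load  L2 → I/I/M/I on L2; bus (none); mem=82
  op26 P3: load  L0 → I/O/S/S on L0; bus BusRd; mem=70
  op27 P1: load  L0 → I/O/S/S on L0; bus (none); mem=70
  op28 P0: load  L1 → S/I/I/O on L1; bus BusRd; mem=49
  op29 P2: store L1 := 5 → I/I/M/I on L1; bus BusRdX Flush; mem=52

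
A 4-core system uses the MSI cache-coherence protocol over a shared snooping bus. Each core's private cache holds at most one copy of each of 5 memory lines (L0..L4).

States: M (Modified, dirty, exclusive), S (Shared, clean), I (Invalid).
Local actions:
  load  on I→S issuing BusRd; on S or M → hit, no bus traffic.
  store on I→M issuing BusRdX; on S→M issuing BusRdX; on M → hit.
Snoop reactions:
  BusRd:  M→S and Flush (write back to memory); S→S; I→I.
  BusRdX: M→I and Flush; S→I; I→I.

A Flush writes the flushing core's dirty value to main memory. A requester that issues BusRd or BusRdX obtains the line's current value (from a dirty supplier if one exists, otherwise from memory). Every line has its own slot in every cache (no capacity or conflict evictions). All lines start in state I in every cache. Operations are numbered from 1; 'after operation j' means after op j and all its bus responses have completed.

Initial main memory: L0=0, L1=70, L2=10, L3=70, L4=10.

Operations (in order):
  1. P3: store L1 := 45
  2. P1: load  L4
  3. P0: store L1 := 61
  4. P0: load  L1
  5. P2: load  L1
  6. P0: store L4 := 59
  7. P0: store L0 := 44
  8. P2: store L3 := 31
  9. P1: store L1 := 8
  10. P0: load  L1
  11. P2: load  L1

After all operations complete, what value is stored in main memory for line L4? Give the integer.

step 1: P3: store L1 := 45  ⟶  IIIM  (L1)  txn=BusRdX  M[L1]=70
step 2: P1: load  L4  ⟶  ISII  (L4)  txn=BusRd  M[L4]=10
step 3: P0: store L1 := 61  ⟶  MIII  (L1)  txn=BusRdX+Flush  M[L1]=45
step 4: P0: load  L1  ⟶  MIII  (L1)  txn=∅  M[L1]=45
step 5: P2: load  L1  ⟶  SISI  (L1)  txn=BusRd+Flush  M[L1]=61
step 6: P0: store L4 := 59  ⟶  MIII  (L4)  txn=BusRdX  M[L4]=10
step 7: P0: store L0 := 44  ⟶  MIII  (L0)  txn=BusRdX  M[L0]=0
step 8: P2: store L3 := 31  ⟶  IIMI  (L3)  txn=BusRdX  M[L3]=70
step 9: P1: store L1 := 8  ⟶  IMII  (L1)  txn=BusRdX  M[L1]=61
step 10: P0: load  L1  ⟶  SSII  (L1)  txn=BusRd+Flush  M[L1]=8
step 11: P2: load  L1  ⟶  SSSI  (L1)  txn=BusRd  M[L1]=8

memory[L4] = 10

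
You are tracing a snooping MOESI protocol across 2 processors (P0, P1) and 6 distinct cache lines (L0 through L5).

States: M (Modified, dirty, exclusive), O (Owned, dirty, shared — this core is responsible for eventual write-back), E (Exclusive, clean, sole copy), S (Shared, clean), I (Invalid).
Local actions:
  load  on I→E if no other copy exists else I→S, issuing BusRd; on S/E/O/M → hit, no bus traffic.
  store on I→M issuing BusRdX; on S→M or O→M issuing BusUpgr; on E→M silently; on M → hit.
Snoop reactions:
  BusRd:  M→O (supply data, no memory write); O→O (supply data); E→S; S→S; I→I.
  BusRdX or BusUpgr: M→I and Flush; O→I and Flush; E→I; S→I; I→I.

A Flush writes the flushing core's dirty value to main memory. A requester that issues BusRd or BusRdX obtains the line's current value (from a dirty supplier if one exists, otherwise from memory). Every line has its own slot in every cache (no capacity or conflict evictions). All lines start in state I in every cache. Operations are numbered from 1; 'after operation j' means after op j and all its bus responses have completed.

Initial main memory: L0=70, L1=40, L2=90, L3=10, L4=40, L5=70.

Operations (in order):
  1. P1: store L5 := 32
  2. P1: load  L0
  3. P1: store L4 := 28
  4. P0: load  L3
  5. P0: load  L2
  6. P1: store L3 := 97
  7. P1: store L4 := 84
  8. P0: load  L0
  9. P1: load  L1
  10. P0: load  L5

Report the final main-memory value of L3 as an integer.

step 1: P1: store L5 := 32  ⟶  IM  (L5)  txn=BusRdX  M[L5]=70
step 2: P1: load  L0  ⟶  IE  (L0)  txn=BusRd  M[L0]=70
step 3: P1: store L4 := 28  ⟶  IM  (L4)  txn=BusRdX  M[L4]=40
step 4: P0: load  L3  ⟶  EI  (L3)  txn=BusRd  M[L3]=10
step 5: P0: load  L2  ⟶  EI  (L2)  txn=BusRd  M[L2]=90
step 6: P1: store L3 := 97  ⟶  IM  (L3)  txn=BusRdX  M[L3]=10
step 7: P1: store L4 := 84  ⟶  IM  (L4)  txn=∅  M[L4]=40
step 8: P0: load  L0  ⟶  SS  (L0)  txn=BusRd  M[L0]=70
step 9: P1: load  L1  ⟶  IE  (L1)  txn=BusRd  M[L1]=40
step 10: P0: load  L5  ⟶  SO  (L5)  txn=BusRd  M[L5]=70

memory[L3] = 10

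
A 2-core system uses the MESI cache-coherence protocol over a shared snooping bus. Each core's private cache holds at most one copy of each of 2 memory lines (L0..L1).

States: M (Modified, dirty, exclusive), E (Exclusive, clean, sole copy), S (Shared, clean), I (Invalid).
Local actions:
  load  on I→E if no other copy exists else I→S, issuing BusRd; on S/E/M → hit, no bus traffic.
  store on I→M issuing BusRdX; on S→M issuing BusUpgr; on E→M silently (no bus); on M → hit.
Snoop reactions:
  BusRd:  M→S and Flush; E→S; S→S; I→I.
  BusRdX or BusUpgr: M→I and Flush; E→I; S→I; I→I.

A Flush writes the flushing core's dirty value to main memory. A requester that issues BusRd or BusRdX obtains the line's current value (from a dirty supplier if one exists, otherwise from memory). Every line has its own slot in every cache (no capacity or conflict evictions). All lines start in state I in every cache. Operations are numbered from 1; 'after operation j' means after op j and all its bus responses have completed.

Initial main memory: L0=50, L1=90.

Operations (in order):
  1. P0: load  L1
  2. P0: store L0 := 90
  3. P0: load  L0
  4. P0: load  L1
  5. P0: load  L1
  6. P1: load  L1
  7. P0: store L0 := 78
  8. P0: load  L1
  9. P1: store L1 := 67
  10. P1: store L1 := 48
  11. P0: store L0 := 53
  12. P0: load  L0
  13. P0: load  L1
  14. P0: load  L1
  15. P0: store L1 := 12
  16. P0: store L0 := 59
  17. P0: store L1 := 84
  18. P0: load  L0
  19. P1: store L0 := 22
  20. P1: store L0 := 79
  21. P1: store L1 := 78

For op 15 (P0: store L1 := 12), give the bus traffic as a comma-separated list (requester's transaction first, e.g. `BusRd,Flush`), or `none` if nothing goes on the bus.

bus = BusUpgr

  op1 P0: load  L1 → E/I on L1; bus BusRd; mem=90
  op2 P0: store L0 := 90 → M/I on L0; bus BusRdX; mem=50
  op3 P0: load  L0 → M/I on L0; bus (none); mem=50
  op4 P0: load  L1 → E/I on L1; bus (none); mem=90
  op5 P0: load  L1 → E/I on L1; bus (none); mem=90
  op6 P1: load  L1 → S/S on L1; bus BusRd; mem=90
  op7 P0: store L0 := 78 → M/I on L0; bus (none); mem=50
  op8 P0: load  L1 → S/S on L1; bus (none); mem=90
  op9 P1: store L1 := 67 → I/M on L1; bus BusUpgr; mem=90
  op10 P1: store L1 := 48 → I/M on L1; bus (none); mem=90
  op11 P0: store L0 := 53 → M/I on L0; bus (none); mem=50
  op12 P0: load  L0 → M/I on L0; bus (none); mem=50
  op13 P0: load  L1 → S/S on L1; bus BusRd Flush; mem=48
  op14 P0: load  L1 → S/S on L1; bus (none); mem=48
  op15 P0: store L1 := 12 → M/I on L1; bus BusUpgr; mem=48
  op16 P0: store L0 := 59 → M/I on L0; bus (none); mem=50
  op17 P0: store L1 := 84 → M/I on L1; bus (none); mem=48
  op18 P0: load  L0 → M/I on L0; bus (none); mem=50
  op19 P1: store L0 := 22 → I/M on L0; bus BusRdX Flush; mem=59
  op20 P1: store L0 := 79 → I/M on L0; bus (none); mem=59
  op21 P1: store L1 := 78 → I/M on L1; bus BusRdX Flush; mem=84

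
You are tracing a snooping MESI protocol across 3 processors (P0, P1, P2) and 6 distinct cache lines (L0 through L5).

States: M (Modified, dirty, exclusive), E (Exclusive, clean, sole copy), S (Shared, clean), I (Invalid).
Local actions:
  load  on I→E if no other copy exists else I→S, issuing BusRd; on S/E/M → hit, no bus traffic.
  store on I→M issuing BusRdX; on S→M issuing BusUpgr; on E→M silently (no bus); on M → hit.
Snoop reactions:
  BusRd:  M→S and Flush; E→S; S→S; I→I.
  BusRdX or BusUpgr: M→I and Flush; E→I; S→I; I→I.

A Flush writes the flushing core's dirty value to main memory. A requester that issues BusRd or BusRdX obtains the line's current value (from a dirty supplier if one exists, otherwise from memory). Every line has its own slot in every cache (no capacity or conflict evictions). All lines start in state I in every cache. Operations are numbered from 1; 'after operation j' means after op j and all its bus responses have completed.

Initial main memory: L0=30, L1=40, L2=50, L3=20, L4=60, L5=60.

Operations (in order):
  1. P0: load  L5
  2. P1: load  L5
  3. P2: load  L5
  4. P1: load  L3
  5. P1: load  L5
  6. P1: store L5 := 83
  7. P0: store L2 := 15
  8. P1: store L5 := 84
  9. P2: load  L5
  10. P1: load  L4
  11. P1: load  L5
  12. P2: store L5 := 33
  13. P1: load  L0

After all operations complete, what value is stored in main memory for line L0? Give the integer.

step 1: P0: load  L5  ⟶  EII  (L5)  txn=BusRd  M[L5]=60
step 2: P1: load  L5  ⟶  SSI  (L5)  txn=BusRd  M[L5]=60
step 3: P2: load  L5  ⟶  SSS  (L5)  txn=BusRd  M[L5]=60
step 4: P1: load  L3  ⟶  IEI  (L3)  txn=BusRd  M[L3]=20
step 5: P1: load  L5  ⟶  SSS  (L5)  txn=∅  M[L5]=60
step 6: P1: store L5 := 83  ⟶  IMI  (L5)  txn=BusUpgr  M[L5]=60
step 7: P0: store L2 := 15  ⟶  MII  (L2)  txn=BusRdX  M[L2]=50
step 8: P1: store L5 := 84  ⟶  IMI  (L5)  txn=∅  M[L5]=60
step 9: P2: load  L5  ⟶  ISS  (L5)  txn=BusRd+Flush  M[L5]=84
step 10: P1: load  L4  ⟶  IEI  (L4)  txn=BusRd  M[L4]=60
step 11: P1: load  L5  ⟶  ISS  (L5)  txn=∅  M[L5]=84
step 12: P2: store L5 := 33  ⟶  IIM  (L5)  txn=BusUpgr  M[L5]=84
step 13: P1: load  L0  ⟶  IEI  (L0)  txn=BusRd  M[L0]=30

memory[L0] = 30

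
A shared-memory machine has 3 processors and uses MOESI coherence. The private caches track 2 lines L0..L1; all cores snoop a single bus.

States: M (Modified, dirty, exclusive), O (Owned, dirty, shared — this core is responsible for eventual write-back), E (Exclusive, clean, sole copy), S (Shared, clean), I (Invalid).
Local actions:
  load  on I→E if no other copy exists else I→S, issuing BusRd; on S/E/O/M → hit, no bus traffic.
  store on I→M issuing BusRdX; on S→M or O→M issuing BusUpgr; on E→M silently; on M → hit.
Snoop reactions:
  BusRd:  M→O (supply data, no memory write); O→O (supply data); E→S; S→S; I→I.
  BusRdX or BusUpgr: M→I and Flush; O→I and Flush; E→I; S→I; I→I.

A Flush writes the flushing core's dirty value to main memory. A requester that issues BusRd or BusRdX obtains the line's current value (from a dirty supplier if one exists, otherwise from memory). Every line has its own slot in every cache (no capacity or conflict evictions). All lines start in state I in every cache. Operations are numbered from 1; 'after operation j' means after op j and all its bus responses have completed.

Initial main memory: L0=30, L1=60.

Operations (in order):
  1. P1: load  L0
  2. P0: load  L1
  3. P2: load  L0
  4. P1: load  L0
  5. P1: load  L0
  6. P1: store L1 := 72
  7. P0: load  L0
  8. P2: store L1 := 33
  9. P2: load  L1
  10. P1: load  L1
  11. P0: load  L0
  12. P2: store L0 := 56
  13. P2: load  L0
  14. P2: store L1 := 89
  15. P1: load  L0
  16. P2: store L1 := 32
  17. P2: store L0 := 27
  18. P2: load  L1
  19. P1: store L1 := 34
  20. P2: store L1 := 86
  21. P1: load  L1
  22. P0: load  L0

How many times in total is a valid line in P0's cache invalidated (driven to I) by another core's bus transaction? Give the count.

invalidations = 2

  op1 P1: load  L0 → I/E/I on L0; bus BusRd; mem=30
  op2 P0: load  L1 → E/I/I on L1; bus BusRd; mem=60
  op3 P2: load  L0 → I/S/S on L0; bus BusRd; mem=30
  op4 P1: load  L0 → I/S/S on L0; bus (none); mem=30
  op5 P1: load  L0 → I/S/S on L0; bus (none); mem=30
  op6 P1: store L1 := 72 → I/M/I on L1; bus BusRdX; mem=60
  op7 P0: load  L0 → S/S/S on L0; bus BusRd; mem=30
  op8 P2: store L1 := 33 → I/I/M on L1; bus BusRdX Flush; mem=72
  op9 P2: load  L1 → I/I/M on L1; bus (none); mem=72
  op10 P1: load  L1 → I/S/O on L1; bus BusRd; mem=72
  op11 P0: load  L0 → S/S/S on L0; bus (none); mem=30
  op12 P2: store L0 := 56 → I/I/M on L0; bus BusUpgr; mem=30
  op13 P2: load  L0 → I/I/M on L0; bus (none); mem=30
  op14 P2: store L1 := 89 → I/I/M on L1; bus BusUpgr; mem=72
  op15 P1: load  L0 → I/S/O on L0; bus BusRd; mem=30
  op16 P2: store L1 := 32 → I/I/M on L1; bus (none); mem=72
  op17 P2: store L0 := 27 → I/I/M on L0; bus BusUpgr; mem=30
  op18 P2: load  L1 → I/I/M on L1; bus (none); mem=72
  op19 P1: store L1 := 34 → I/M/I on L1; bus BusRdX Flush; mem=32
  op20 P2: store L1 := 86 → I/I/M on L1; bus BusRdX Flush; mem=34
  op21 P1: load  L1 → I/S/O on L1; bus BusRd; mem=34
  op22 P0: load  L0 → S/I/O on L0; bus BusRd; mem=30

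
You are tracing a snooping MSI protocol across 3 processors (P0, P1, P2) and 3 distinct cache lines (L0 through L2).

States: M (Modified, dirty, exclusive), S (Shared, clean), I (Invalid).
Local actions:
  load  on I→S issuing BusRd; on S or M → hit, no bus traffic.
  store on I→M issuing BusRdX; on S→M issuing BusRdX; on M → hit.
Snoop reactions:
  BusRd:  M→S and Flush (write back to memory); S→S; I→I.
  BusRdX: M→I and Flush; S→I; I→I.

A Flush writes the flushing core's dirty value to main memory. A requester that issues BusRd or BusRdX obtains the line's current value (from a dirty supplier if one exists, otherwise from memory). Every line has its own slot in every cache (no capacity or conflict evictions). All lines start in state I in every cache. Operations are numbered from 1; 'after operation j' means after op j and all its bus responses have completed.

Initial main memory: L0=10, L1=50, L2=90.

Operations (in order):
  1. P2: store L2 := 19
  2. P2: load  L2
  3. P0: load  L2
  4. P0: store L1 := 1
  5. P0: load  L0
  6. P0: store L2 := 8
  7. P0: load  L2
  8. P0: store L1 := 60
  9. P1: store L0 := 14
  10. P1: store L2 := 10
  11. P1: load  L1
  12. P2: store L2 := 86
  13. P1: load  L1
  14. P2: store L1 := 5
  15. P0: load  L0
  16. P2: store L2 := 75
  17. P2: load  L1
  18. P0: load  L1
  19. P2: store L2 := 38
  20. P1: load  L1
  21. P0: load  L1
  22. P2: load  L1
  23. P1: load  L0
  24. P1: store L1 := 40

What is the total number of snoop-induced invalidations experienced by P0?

  op1 P2: store L2 := 19 → I/I/M on L2; bus BusRdX; mem=90
  op2 P2: load  L2 → I/I/M on L2; bus (none); mem=90
  op3 P0: load  L2 → S/I/S on L2; bus BusRd Flush; mem=19
  op4 P0: store L1 := 1 → M/I/I on L1; bus BusRdX; mem=50
  op5 P0: load  L0 → S/I/I on L0; bus BusRd; mem=10
  op6 P0: store L2 := 8 → M/I/I on L2; bus BusRdX; mem=19
  op7 P0: load  L2 → M/I/I on L2; bus (none); mem=19
  op8 P0: store L1 := 60 → M/I/I on L1; bus (none); mem=50
  op9 P1: store L0 := 14 → I/M/I on L0; bus BusRdX; mem=10
  op10 P1: store L2 := 10 → I/M/I on L2; bus BusRdX Flush; mem=8
  op11 P1: load  L1 → S/S/I on L1; bus BusRd Flush; mem=60
  op12 P2: store L2 := 86 → I/I/M on L2; bus BusRdX Flush; mem=10
  op13 P1: load  L1 → S/S/I on L1; bus (none); mem=60
  op14 P2: store L1 := 5 → I/I/M on L1; bus BusRdX; mem=60
  op15 P0: load  L0 → S/S/I on L0; bus BusRd Flush; mem=14
  op16 P2: store L2 := 75 → I/I/M on L2; bus (none); mem=10
  op17 P2: load  L1 → I/I/M on L1; bus (none); mem=60
  op18 P0: load  L1 → S/I/S on L1; bus BusRd Flush; mem=5
  op19 P2: store L2 := 38 → I/I/M on L2; bus (none); mem=10
  op20 P1: load  L1 → S/S/S on L1; bus BusRd; mem=5
  op21 P0: load  L1 → S/S/S on L1; bus (none); mem=5
  op22 P2: load  L1 → S/S/S on L1; bus (none); mem=5
  op23 P1: load  L0 → S/S/I on L0; bus (none); mem=14
  op24 P1: store L1 := 40 → I/M/I on L1; bus BusRdX; mem=5

invalidations = 4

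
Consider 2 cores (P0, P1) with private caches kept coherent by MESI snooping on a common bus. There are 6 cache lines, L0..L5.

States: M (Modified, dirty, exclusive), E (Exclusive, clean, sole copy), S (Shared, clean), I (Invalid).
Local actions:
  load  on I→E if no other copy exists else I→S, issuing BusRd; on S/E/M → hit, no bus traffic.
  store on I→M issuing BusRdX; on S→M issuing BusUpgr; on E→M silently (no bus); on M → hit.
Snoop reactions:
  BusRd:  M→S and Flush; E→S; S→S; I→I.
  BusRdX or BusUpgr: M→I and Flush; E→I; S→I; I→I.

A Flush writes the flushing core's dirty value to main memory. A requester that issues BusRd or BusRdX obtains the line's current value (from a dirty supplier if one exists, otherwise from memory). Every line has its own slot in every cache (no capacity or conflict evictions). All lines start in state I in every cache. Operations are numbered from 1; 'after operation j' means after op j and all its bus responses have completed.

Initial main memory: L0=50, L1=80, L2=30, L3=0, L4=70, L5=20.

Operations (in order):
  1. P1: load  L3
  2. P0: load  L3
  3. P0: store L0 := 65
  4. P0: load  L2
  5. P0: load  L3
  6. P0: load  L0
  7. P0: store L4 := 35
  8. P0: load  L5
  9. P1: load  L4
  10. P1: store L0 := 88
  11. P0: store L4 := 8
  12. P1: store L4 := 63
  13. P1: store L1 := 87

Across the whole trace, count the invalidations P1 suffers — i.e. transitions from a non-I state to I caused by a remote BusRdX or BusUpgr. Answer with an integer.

invalidations = 1

step 1: P1: load  L3  ⟶  IE  (L3)  txn=BusRd  M[L3]=0
step 2: P0: load  L3  ⟶  SS  (L3)  txn=BusRd  M[L3]=0
step 3: P0: store L0 := 65  ⟶  MI  (L0)  txn=BusRdX  M[L0]=50
step 4: P0: load  L2  ⟶  EI  (L2)  txn=BusRd  M[L2]=30
step 5: P0: load  L3  ⟶  SS  (L3)  txn=∅  M[L3]=0
step 6: P0: load  L0  ⟶  MI  (L0)  txn=∅  M[L0]=50
step 7: P0: store L4 := 35  ⟶  MI  (L4)  txn=BusRdX  M[L4]=70
step 8: P0: load  L5  ⟶  EI  (L5)  txn=BusRd  M[L5]=20
step 9: P1: load  L4  ⟶  SS  (L4)  txn=BusRd+Flush  M[L4]=35
step 10: P1: store L0 := 88  ⟶  IM  (L0)  txn=BusRdX+Flush  M[L0]=65
step 11: P0: store L4 := 8  ⟶  MI  (L4)  txn=BusUpgr  M[L4]=35
step 12: P1: store L4 := 63  ⟶  IM  (L4)  txn=BusRdX+Flush  M[L4]=8
step 13: P1: store L1 := 87  ⟶  IM  (L1)  txn=BusRdX  M[L1]=80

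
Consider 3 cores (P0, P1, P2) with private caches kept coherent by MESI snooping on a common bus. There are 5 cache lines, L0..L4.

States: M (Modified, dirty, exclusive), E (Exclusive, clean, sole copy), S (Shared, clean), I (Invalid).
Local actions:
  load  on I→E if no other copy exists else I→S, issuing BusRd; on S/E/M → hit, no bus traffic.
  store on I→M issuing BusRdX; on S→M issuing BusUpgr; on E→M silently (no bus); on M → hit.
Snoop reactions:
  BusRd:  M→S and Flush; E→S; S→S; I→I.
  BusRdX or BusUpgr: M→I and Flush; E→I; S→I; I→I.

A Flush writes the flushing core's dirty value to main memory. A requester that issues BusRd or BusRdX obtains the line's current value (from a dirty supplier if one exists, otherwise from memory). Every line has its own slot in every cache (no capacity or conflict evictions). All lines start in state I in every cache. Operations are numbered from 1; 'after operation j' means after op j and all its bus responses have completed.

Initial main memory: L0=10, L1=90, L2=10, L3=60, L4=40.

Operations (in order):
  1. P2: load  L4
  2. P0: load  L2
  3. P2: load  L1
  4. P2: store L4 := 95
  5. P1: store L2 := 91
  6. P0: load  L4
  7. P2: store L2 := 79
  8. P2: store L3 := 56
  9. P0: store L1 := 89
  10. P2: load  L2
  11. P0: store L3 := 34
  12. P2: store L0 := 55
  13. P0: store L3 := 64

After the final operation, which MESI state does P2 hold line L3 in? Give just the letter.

state = I

1. P2: load  L4  bus=[BusRd]  L4: P0=I P1=I P2=E  mem[L4]=40
2. P0: load  L2  bus=[BusRd]  L2: P0=E P1=I P2=I  mem[L2]=10
3. P2: load  L1  bus=[BusRd]  L1: P0=I P1=I P2=E  mem[L1]=90
4. P2: store L4 := 95  bus=[-]  L4: P0=I P1=I P2=M  mem[L4]=40
5. P1: store L2 := 91  bus=[BusRdX]  L2: P0=I P1=M P2=I  mem[L2]=10
6. P0: load  L4  bus=[BusRd,Flush]  L4: P0=S P1=I P2=S  mem[L4]=95
7. P2: store L2 := 79  bus=[BusRdX,Flush]  L2: P0=I P1=I P2=M  mem[L2]=91
8. P2: store L3 := 56  bus=[BusRdX]  L3: P0=I P1=I P2=M  mem[L3]=60
9. P0: store L1 := 89  bus=[BusRdX]  L1: P0=M P1=I P2=I  mem[L1]=90
10. P2: load  L2  bus=[-]  L2: P0=I P1=I P2=M  mem[L2]=91
11. P0: store L3 := 34  bus=[BusRdX,Flush]  L3: P0=M P1=I P2=I  mem[L3]=56
12. P2: store L0 := 55  bus=[BusRdX]  L0: P0=I P1=I P2=M  mem[L0]=10
13. P0: store L3 := 64  bus=[-]  L3: P0=M P1=I P2=I  mem[L3]=56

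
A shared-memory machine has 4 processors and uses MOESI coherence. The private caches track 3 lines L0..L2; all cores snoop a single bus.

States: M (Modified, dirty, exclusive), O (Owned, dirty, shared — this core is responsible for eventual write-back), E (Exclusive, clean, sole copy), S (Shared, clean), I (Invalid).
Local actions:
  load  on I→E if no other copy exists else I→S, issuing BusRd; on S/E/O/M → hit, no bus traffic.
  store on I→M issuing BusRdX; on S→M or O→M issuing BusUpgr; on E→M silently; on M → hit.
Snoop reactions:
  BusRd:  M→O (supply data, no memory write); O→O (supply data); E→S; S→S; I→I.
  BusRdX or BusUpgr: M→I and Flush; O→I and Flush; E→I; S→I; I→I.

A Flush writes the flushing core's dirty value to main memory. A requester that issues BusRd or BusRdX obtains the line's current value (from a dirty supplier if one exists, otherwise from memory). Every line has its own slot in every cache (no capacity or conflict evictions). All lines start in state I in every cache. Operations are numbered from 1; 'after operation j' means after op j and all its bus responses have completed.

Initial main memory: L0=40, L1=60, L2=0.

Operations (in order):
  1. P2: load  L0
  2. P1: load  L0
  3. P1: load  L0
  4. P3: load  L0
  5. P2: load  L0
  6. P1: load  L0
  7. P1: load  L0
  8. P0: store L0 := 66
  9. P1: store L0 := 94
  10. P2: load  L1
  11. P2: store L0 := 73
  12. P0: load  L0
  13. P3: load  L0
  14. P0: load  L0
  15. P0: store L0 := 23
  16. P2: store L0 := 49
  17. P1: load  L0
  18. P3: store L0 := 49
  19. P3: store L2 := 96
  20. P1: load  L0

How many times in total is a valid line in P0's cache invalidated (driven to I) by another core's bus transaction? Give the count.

1. P2: load  L0  bus=[BusRd]  L0: P0=I P1=I P2=E P3=I  mem[L0]=40
2. P1: load  L0  bus=[BusRd]  L0: P0=I P1=S P2=S P3=I  mem[L0]=40
3. P1: load  L0  bus=[-]  L0: P0=I P1=S P2=S P3=I  mem[L0]=40
4. P3: load  L0  bus=[BusRd]  L0: P0=I P1=S P2=S P3=S  mem[L0]=40
5. P2: load  L0  bus=[-]  L0: P0=I P1=S P2=S P3=S  mem[L0]=40
6. P1: load  L0  bus=[-]  L0: P0=I P1=S P2=S P3=S  mem[L0]=40
7. P1: load  L0  bus=[-]  L0: P0=I P1=S P2=S P3=S  mem[L0]=40
8. P0: store L0 := 66  bus=[BusRdX]  L0: P0=M P1=I P2=I P3=I  mem[L0]=40
9. P1: store L0 := 94  bus=[BusRdX,Flush]  L0: P0=I P1=M P2=I P3=I  mem[L0]=66
10. P2: load  L1  bus=[BusRd]  L1: P0=I P1=I P2=E P3=I  mem[L1]=60
11. P2: store L0 := 73  bus=[BusRdX,Flush]  L0: P0=I P1=I P2=M P3=I  mem[L0]=94
12. P0: load  L0  bus=[BusRd]  L0: P0=S P1=I P2=O P3=I  mem[L0]=94
13. P3: load  L0  bus=[BusRd]  L0: P0=S P1=I P2=O P3=S  mem[L0]=94
14. P0: load  L0  bus=[-]  L0: P0=S P1=I P2=O P3=S  mem[L0]=94
15. P0: store L0 := 23  bus=[BusUpgr,Flush]  L0: P0=M P1=I P2=I P3=I  mem[L0]=73
16. P2: store L0 := 49  bus=[BusRdX,Flush]  L0: P0=I P1=I P2=M P3=I  mem[L0]=23
17. P1: load  L0  bus=[BusRd]  L0: P0=I P1=S P2=O P3=I  mem[L0]=23
18. P3: store L0 := 49  bus=[BusRdX,Flush]  L0: P0=I P1=I P2=I P3=M  mem[L0]=49
19. P3: store L2 := 96  bus=[BusRdX]  L2: P0=I P1=I P2=I P3=M  mem[L2]=0
20. P1: load  L0  bus=[BusRd]  L0: P0=I P1=S P2=I P3=O  mem[L0]=49

invalidations = 2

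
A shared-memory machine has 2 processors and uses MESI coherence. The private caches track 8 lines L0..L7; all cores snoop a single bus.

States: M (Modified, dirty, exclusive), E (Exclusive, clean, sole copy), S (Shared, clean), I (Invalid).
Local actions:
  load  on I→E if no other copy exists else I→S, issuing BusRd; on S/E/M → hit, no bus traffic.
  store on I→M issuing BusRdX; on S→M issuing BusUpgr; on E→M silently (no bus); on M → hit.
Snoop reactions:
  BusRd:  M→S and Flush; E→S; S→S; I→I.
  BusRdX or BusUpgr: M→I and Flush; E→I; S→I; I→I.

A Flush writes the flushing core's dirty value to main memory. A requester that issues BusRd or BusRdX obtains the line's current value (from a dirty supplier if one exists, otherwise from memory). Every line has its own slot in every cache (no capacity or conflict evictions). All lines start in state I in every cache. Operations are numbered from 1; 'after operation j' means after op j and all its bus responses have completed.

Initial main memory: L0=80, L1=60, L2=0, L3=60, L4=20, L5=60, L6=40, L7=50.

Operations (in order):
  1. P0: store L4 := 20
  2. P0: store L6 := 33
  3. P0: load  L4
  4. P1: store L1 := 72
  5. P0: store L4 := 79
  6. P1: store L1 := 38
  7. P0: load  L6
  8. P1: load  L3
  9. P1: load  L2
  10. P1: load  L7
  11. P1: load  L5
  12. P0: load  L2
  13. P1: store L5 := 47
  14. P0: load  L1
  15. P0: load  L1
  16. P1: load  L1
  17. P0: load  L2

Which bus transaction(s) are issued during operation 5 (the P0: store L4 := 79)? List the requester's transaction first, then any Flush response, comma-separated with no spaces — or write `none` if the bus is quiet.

bus = none

step 1: P0: store L4 := 20  ⟶  MI  (L4)  txn=BusRdX  M[L4]=20
step 2: P0: store L6 := 33  ⟶  MI  (L6)  txn=BusRdX  M[L6]=40
step 3: P0: load  L4  ⟶  MI  (L4)  txn=∅  M[L4]=20
step 4: P1: store L1 := 72  ⟶  IM  (L1)  txn=BusRdX  M[L1]=60
step 5: P0: store L4 := 79  ⟶  MI  (L4)  txn=∅  M[L4]=20
step 6: P1: store L1 := 38  ⟶  IM  (L1)  txn=∅  M[L1]=60
step 7: P0: load  L6  ⟶  MI  (L6)  txn=∅  M[L6]=40
step 8: P1: load  L3  ⟶  IE  (L3)  txn=BusRd  M[L3]=60
step 9: P1: load  L2  ⟶  IE  (L2)  txn=BusRd  M[L2]=0
step 10: P1: load  L7  ⟶  IE  (L7)  txn=BusRd  M[L7]=50
step 11: P1: load  L5  ⟶  IE  (L5)  txn=BusRd  M[L5]=60
step 12: P0: load  L2  ⟶  SS  (L2)  txn=BusRd  M[L2]=0
step 13: P1: store L5 := 47  ⟶  IM  (L5)  txn=∅  M[L5]=60
step 14: P0: load  L1  ⟶  SS  (L1)  txn=BusRd+Flush  M[L1]=38
step 15: P0: load  L1  ⟶  SS  (L1)  txn=∅  M[L1]=38
step 16: P1: load  L1  ⟶  SS  (L1)  txn=∅  M[L1]=38
step 17: P0: load  L2  ⟶  SS  (L2)  txn=∅  M[L2]=0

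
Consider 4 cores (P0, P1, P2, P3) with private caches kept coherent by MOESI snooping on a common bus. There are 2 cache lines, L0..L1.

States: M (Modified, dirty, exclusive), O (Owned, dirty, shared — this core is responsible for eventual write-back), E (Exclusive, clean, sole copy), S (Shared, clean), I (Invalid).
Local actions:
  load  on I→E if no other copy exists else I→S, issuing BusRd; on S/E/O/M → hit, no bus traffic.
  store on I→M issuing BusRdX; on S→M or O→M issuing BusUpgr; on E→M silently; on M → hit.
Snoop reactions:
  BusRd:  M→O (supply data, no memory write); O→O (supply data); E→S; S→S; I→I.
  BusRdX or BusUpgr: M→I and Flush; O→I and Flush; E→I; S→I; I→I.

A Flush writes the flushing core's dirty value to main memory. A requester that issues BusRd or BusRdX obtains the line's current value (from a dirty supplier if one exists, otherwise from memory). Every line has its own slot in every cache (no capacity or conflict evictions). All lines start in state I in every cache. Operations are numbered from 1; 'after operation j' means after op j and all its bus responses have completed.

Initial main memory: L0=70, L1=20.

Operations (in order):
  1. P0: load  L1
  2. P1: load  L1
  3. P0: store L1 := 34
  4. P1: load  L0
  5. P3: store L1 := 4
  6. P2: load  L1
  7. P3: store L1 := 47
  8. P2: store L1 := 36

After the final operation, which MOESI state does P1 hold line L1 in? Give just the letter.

1. P0: load  L1  bus=[BusRd]  L1: P0=E P1=I P2=I P3=I  mem[L1]=20
2. P1: load  L1  bus=[BusRd]  L1: P0=S P1=S P2=I P3=I  mem[L1]=20
3. P0: store L1 := 34  bus=[BusUpgr]  L1: P0=M P1=I P2=I P3=I  mem[L1]=20
4. P1: load  L0  bus=[BusRd]  L0: P0=I P1=E P2=I P3=I  mem[L0]=70
5. P3: store L1 := 4  bus=[BusRdX,Flush]  L1: P0=I P1=I P2=I P3=M  mem[L1]=34
6. P2: load  L1  bus=[BusRd]  L1: P0=I P1=I P2=S P3=O  mem[L1]=34
7. P3: store L1 := 47  bus=[BusUpgr]  L1: P0=I P1=I P2=I P3=M  mem[L1]=34
8. P2: store L1 := 36  bus=[BusRdX,Flush]  L1: P0=I P1=I P2=M P3=I  mem[L1]=47

state = I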